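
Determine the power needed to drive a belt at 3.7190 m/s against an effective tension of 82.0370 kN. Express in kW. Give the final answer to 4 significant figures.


P = Te * v = 82.0370 * 3.7190
P = 305.1 kW


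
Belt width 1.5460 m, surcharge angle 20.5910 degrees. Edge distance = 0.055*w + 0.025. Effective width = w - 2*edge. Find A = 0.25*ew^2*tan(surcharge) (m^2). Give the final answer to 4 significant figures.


edge = 0.055*1.5460 + 0.025 = 0.11003 m
ew = 1.5460 - 2*0.11003 = 1.32594 m
A = 0.25 * 1.32594^2 * tan(20.5910 deg)
A = 0.1651 m^2


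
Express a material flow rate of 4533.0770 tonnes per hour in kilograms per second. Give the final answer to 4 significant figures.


m_dot = 4533.0770 * 1000 / 3600
m_dot = 1259 kg/s


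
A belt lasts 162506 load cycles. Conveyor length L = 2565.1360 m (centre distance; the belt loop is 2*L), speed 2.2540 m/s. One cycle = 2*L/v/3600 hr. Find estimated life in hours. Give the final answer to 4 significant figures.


cycle_time = 2 * 2565.1360 / 2.2540 / 3600 = 0.632243 hr
life = 162506 * 0.632243 = 102700 hours


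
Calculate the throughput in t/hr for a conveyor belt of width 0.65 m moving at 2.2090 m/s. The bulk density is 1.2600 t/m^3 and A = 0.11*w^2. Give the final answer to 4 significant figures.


A = 0.11 * 0.65^2 = 0.046475 m^2
C = 0.046475 * 2.2090 * 1.2600 * 3600
C = 465.7 t/hr


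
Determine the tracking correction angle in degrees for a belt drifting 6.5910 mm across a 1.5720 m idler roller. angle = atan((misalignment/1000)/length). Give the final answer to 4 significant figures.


misalign_m = 6.5910 / 1000 = 0.006591 m
angle = atan(0.006591 / 1.5720)
angle = 0.2402 deg


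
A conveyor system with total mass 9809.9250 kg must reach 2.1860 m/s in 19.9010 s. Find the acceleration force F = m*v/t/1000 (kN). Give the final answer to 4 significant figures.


F = 9809.9250 * 2.1860 / 19.9010 / 1000
F = 1.078 kN


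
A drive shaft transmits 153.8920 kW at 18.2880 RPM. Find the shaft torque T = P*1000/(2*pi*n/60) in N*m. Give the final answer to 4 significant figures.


omega = 2*pi*18.2880/60 = 1.91511 rad/s
T = 153.8920*1000 / 1.91511
T = 80360 N*m


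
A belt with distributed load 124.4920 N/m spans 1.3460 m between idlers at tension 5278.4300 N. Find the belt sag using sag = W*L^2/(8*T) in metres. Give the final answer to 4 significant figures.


sag = 124.4920 * 1.3460^2 / (8 * 5278.4300)
sag = 0.005341 m


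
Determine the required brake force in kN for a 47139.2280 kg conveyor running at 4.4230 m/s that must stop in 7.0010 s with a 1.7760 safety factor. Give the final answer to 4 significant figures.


F = 47139.2280 * 4.4230 / 7.0010 * 1.7760 / 1000
F = 52.89 kN


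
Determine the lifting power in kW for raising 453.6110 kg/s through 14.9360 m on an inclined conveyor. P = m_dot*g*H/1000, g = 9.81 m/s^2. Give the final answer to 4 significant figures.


P = 453.6110 * 9.81 * 14.9360 / 1000
P = 66.46 kW


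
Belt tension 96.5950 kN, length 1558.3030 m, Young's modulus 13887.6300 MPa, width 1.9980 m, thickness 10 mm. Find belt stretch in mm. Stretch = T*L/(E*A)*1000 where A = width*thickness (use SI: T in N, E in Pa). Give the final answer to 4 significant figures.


A = 1.9980 * 0.01 = 0.01998 m^2
Stretch = 96.5950*1000 * 1558.3030 / (13887.6300e6 * 0.01998) * 1000
Stretch = 542.5 mm


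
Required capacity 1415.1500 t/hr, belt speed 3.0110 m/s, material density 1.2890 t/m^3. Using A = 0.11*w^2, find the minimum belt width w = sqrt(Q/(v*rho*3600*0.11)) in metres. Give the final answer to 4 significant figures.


A_req = 1415.1500 / (3.0110 * 1.2890 * 3600) = 0.101283 m^2
w = sqrt(0.101283 / 0.11)
w = 0.9596 m


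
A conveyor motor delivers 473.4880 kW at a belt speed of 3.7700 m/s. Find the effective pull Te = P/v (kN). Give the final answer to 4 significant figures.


Te = P / v = 473.4880 / 3.7700
Te = 125.6 kN


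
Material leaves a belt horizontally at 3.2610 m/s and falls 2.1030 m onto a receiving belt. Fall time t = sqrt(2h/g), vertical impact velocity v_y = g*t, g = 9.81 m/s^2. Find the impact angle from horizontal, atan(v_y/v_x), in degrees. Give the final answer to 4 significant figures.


t = sqrt(2*2.1030/9.81) = 0.654787 s
v_y = 9.81 * 0.654787 = 6.42346 m/s
angle = atan(6.42346 / 3.2610) = 63.08 deg


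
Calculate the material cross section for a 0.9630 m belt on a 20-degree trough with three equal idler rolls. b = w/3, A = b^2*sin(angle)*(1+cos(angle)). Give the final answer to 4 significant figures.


b = 0.9630/3 = 0.321 m
A = 0.321^2 * sin(20 deg) * (1 + cos(20 deg))
A = 0.06836 m^2


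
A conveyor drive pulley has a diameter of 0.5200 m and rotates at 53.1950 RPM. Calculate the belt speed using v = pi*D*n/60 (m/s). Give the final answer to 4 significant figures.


v = pi * 0.5200 * 53.1950 / 60
v = 1.448 m/s


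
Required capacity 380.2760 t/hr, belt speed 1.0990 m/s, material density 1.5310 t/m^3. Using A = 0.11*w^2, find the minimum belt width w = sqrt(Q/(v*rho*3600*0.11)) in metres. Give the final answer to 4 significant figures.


A_req = 380.2760 / (1.0990 * 1.5310 * 3600) = 0.0627803 m^2
w = sqrt(0.0627803 / 0.11)
w = 0.7555 m


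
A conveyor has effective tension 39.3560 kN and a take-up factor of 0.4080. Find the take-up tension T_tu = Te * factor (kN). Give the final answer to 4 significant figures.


T_tu = 39.3560 * 0.4080
T_tu = 16.06 kN


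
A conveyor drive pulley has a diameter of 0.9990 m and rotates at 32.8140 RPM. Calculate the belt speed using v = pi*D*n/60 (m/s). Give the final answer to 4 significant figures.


v = pi * 0.9990 * 32.8140 / 60
v = 1.716 m/s


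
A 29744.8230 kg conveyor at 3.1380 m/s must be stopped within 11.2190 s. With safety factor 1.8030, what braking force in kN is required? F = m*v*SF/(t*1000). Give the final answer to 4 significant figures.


F = 29744.8230 * 3.1380 / 11.2190 * 1.8030 / 1000
F = 15.00 kN


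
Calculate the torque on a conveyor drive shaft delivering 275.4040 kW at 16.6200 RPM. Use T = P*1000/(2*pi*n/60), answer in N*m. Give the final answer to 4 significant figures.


omega = 2*pi*16.6200/60 = 1.74044 rad/s
T = 275.4040*1000 / 1.74044
T = 158200 N*m


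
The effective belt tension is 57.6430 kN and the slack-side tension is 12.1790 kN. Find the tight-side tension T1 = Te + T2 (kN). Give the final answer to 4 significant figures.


T1 = Te + T2 = 57.6430 + 12.1790
T1 = 69.82 kN


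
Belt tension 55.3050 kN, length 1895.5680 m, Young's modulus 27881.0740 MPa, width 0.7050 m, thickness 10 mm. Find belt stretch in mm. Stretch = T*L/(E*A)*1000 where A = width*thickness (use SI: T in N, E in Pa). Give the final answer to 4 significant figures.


A = 0.7050 * 0.01 = 0.00705 m^2
Stretch = 55.3050*1000 * 1895.5680 / (27881.0740e6 * 0.00705) * 1000
Stretch = 533.3 mm


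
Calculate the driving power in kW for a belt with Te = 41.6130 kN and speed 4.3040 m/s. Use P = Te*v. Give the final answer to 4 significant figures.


P = Te * v = 41.6130 * 4.3040
P = 179.1 kW


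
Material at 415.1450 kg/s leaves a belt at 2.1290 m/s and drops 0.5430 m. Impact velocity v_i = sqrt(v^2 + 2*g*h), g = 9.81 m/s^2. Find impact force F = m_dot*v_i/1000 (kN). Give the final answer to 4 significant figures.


v_i = sqrt(2.1290^2 + 2*9.81*0.5430) = 3.89696 m/s
F = 415.1450 * 3.89696 / 1000
F = 1.618 kN


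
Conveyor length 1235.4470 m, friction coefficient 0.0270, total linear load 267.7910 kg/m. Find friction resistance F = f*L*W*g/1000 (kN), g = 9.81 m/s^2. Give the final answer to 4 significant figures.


F = 0.0270 * 1235.4470 * 267.7910 * 9.81 / 1000
F = 87.63 kN


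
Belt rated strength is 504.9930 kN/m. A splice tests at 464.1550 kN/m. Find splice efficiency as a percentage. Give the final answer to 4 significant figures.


Eff = 464.1550 / 504.9930 * 100
Eff = 91.91 %


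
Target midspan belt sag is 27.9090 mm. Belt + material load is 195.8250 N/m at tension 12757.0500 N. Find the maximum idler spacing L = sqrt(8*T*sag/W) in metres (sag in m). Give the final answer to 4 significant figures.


sag = 27.9090/1000 = 0.027909 m
L = sqrt(8 * 12757.0500 * 0.027909 / 195.8250)
L = 3.814 m


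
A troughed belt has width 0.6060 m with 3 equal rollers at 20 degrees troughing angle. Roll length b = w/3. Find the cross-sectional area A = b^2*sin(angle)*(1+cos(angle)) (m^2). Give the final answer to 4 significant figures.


b = 0.6060/3 = 0.202 m
A = 0.202^2 * sin(20 deg) * (1 + cos(20 deg))
A = 0.02707 m^2


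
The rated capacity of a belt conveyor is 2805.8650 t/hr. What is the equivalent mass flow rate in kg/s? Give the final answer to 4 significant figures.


m_dot = 2805.8650 * 1000 / 3600
m_dot = 779.4 kg/s


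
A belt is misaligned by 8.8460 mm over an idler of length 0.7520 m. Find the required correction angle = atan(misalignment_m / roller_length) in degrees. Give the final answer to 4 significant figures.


misalign_m = 8.8460 / 1000 = 0.008846 m
angle = atan(0.008846 / 0.7520)
angle = 0.6740 deg


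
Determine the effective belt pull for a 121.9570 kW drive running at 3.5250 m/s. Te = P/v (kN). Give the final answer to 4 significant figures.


Te = P / v = 121.9570 / 3.5250
Te = 34.60 kN


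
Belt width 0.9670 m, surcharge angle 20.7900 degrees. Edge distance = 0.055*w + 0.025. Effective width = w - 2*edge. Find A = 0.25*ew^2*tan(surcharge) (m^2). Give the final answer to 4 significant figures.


edge = 0.055*0.9670 + 0.025 = 0.078185 m
ew = 0.9670 - 2*0.078185 = 0.81063 m
A = 0.25 * 0.81063^2 * tan(20.7900 deg)
A = 0.06237 m^2


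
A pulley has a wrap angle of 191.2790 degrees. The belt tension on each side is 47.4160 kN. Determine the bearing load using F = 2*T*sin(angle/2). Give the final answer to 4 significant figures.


F = 2 * 47.4160 * sin(191.2790/2 deg)
F = 94.37 kN


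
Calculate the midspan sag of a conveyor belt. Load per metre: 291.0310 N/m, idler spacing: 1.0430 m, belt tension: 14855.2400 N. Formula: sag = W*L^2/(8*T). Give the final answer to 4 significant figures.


sag = 291.0310 * 1.0430^2 / (8 * 14855.2400)
sag = 0.002664 m


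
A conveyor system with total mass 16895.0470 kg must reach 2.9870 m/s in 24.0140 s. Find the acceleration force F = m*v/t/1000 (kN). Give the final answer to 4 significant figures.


F = 16895.0470 * 2.9870 / 24.0140 / 1000
F = 2.102 kN


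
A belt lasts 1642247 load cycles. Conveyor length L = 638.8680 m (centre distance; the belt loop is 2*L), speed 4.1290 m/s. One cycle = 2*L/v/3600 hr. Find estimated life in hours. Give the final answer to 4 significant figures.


cycle_time = 2 * 638.8680 / 4.1290 / 3600 = 0.0859595 hr
life = 1642247 * 0.0859595 = 141200 hours


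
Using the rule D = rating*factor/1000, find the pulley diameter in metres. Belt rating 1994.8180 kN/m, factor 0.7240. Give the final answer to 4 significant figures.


D = 1994.8180 * 0.7240 / 1000
D = 1.444 m


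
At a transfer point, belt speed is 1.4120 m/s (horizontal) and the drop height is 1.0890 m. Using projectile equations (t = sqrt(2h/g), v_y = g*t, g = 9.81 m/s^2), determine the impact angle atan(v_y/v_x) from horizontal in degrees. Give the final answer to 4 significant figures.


t = sqrt(2*1.0890/9.81) = 0.471188 s
v_y = 9.81 * 0.471188 = 4.62235 m/s
angle = atan(4.62235 / 1.4120) = 73.01 deg


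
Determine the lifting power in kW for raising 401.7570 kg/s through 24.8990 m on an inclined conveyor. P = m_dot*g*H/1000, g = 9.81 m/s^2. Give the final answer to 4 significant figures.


P = 401.7570 * 9.81 * 24.8990 / 1000
P = 98.13 kW


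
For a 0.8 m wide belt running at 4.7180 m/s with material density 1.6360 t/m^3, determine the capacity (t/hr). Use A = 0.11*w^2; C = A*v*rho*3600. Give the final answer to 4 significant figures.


A = 0.11 * 0.8^2 = 0.0704 m^2
C = 0.0704 * 4.7180 * 1.6360 * 3600
C = 1956 t/hr


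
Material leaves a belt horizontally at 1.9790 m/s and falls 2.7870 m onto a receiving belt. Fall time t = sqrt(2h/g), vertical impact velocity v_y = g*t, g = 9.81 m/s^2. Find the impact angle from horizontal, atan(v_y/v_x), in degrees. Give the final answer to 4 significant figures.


t = sqrt(2*2.7870/9.81) = 0.753788 s
v_y = 9.81 * 0.753788 = 7.39466 m/s
angle = atan(7.39466 / 1.9790) = 75.02 deg


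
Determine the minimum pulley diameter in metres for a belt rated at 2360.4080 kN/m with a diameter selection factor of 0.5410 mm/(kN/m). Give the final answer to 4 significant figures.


D = 2360.4080 * 0.5410 / 1000
D = 1.277 m


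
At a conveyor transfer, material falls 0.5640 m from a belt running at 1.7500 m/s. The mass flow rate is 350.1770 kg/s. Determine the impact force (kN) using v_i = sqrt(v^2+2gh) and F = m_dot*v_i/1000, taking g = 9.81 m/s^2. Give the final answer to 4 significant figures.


v_i = sqrt(1.7500^2 + 2*9.81*0.5640) = 3.75875 m/s
F = 350.1770 * 3.75875 / 1000
F = 1.316 kN


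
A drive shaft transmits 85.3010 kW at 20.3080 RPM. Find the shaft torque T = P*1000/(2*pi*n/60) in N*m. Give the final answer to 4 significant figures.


omega = 2*pi*20.3080/60 = 2.12665 rad/s
T = 85.3010*1000 / 2.12665
T = 40110 N*m


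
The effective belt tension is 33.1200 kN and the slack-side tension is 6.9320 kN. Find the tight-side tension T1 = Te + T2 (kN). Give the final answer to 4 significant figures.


T1 = Te + T2 = 33.1200 + 6.9320
T1 = 40.05 kN


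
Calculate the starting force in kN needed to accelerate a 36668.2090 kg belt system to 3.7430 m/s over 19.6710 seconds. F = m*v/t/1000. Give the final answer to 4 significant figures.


F = 36668.2090 * 3.7430 / 19.6710 / 1000
F = 6.977 kN


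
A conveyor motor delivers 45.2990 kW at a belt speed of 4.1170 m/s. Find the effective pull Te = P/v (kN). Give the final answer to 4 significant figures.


Te = P / v = 45.2990 / 4.1170
Te = 11.00 kN


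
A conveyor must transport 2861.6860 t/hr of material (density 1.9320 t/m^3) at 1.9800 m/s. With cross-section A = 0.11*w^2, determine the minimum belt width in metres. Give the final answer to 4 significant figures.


A_req = 2861.6860 / (1.9800 * 1.9320 * 3600) = 0.207801 m^2
w = sqrt(0.207801 / 0.11)
w = 1.374 m


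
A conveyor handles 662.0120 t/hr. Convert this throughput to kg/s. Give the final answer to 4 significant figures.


m_dot = 662.0120 * 1000 / 3600
m_dot = 183.9 kg/s


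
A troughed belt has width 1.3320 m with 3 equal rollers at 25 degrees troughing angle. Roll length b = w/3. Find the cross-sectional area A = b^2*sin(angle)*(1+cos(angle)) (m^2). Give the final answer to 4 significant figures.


b = 1.3320/3 = 0.444 m
A = 0.444^2 * sin(25 deg) * (1 + cos(25 deg))
A = 0.1588 m^2


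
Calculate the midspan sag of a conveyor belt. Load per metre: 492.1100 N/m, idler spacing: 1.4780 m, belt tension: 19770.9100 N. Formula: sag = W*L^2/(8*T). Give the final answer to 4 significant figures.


sag = 492.1100 * 1.4780^2 / (8 * 19770.9100)
sag = 0.006797 m


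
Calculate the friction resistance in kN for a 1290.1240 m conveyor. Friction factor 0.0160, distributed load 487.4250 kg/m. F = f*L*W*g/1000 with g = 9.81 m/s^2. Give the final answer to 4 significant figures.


F = 0.0160 * 1290.1240 * 487.4250 * 9.81 / 1000
F = 98.70 kN


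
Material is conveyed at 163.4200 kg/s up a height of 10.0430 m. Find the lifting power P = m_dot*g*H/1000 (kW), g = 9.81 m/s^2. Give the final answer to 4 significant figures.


P = 163.4200 * 9.81 * 10.0430 / 1000
P = 16.10 kW


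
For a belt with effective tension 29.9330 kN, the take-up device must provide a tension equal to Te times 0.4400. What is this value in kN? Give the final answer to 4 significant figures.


T_tu = 29.9330 * 0.4400
T_tu = 13.17 kN


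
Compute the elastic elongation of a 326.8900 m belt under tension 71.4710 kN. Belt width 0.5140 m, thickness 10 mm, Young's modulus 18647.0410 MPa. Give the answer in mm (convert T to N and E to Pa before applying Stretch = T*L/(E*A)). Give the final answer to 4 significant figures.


A = 0.5140 * 0.01 = 0.00514 m^2
Stretch = 71.4710*1000 * 326.8900 / (18647.0410e6 * 0.00514) * 1000
Stretch = 243.8 mm


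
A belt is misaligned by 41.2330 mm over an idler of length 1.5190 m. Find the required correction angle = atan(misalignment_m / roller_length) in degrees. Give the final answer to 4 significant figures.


misalign_m = 41.2330 / 1000 = 0.041233 m
angle = atan(0.041233 / 1.5190)
angle = 1.555 deg


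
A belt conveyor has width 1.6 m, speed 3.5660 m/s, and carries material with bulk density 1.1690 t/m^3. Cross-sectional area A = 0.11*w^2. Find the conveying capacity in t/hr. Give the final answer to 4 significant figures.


A = 0.11 * 1.6^2 = 0.2816 m^2
C = 0.2816 * 3.5660 * 1.1690 * 3600
C = 4226 t/hr


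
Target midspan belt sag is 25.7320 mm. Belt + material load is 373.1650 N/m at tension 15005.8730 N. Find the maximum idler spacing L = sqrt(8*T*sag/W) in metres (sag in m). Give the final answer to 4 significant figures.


sag = 25.7320/1000 = 0.025732 m
L = sqrt(8 * 15005.8730 * 0.025732 / 373.1650)
L = 2.877 m


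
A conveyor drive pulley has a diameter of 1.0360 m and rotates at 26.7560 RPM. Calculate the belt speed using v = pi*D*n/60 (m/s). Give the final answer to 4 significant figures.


v = pi * 1.0360 * 26.7560 / 60
v = 1.451 m/s


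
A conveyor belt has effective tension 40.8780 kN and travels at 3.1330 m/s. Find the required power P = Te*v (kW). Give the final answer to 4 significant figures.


P = Te * v = 40.8780 * 3.1330
P = 128.1 kW


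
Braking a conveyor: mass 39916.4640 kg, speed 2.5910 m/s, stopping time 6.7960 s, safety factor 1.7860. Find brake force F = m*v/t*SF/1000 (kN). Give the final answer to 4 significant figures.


F = 39916.4640 * 2.5910 / 6.7960 * 1.7860 / 1000
F = 27.18 kN


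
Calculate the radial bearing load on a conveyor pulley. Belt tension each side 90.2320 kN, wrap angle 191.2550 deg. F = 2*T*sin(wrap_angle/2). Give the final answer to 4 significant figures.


F = 2 * 90.2320 * sin(191.2550/2 deg)
F = 179.6 kN


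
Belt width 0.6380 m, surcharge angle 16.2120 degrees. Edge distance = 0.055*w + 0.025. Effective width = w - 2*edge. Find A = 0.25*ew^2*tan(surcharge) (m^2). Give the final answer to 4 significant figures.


edge = 0.055*0.6380 + 0.025 = 0.06009 m
ew = 0.6380 - 2*0.06009 = 0.51782 m
A = 0.25 * 0.51782^2 * tan(16.2120 deg)
A = 0.01949 m^2


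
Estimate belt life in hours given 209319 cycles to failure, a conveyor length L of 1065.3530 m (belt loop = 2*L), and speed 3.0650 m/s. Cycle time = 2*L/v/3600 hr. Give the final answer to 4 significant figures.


cycle_time = 2 * 1065.3530 / 3.0650 / 3600 = 0.193104 hr
life = 209319 * 0.193104 = 40420 hours


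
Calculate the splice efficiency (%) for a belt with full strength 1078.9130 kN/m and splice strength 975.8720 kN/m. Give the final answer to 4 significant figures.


Eff = 975.8720 / 1078.9130 * 100
Eff = 90.45 %


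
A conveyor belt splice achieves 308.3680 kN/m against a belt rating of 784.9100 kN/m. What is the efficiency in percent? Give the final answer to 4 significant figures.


Eff = 308.3680 / 784.9100 * 100
Eff = 39.29 %


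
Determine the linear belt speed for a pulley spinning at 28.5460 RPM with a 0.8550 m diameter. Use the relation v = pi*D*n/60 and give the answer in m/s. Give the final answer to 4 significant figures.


v = pi * 0.8550 * 28.5460 / 60
v = 1.278 m/s


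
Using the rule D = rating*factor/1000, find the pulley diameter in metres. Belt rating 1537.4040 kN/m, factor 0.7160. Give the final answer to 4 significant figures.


D = 1537.4040 * 0.7160 / 1000
D = 1.101 m


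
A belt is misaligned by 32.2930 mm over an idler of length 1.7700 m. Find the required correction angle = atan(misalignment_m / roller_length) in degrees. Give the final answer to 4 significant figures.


misalign_m = 32.2930 / 1000 = 0.032293 m
angle = atan(0.032293 / 1.7700)
angle = 1.045 deg


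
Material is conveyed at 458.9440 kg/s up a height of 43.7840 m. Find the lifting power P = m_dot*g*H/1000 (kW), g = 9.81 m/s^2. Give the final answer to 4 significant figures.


P = 458.9440 * 9.81 * 43.7840 / 1000
P = 197.1 kW


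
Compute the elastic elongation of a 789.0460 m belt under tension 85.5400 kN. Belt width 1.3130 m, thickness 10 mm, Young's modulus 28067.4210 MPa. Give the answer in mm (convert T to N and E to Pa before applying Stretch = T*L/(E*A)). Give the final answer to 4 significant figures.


A = 1.3130 * 0.01 = 0.01313 m^2
Stretch = 85.5400*1000 * 789.0460 / (28067.4210e6 * 0.01313) * 1000
Stretch = 183.1 mm


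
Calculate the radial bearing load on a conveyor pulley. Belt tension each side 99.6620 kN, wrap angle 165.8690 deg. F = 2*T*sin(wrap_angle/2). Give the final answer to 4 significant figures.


F = 2 * 99.6620 * sin(165.8690/2 deg)
F = 197.8 kN


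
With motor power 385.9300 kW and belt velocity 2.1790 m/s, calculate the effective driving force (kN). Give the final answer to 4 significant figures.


Te = P / v = 385.9300 / 2.1790
Te = 177.1 kN


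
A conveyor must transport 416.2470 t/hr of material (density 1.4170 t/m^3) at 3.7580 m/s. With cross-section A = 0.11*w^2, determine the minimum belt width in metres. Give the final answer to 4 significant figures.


A_req = 416.2470 / (3.7580 * 1.4170 * 3600) = 0.0217131 m^2
w = sqrt(0.0217131 / 0.11)
w = 0.4443 m


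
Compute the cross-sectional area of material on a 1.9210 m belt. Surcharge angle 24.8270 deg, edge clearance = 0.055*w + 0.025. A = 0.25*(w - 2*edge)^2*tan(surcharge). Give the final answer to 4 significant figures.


edge = 0.055*1.9210 + 0.025 = 0.130655 m
ew = 1.9210 - 2*0.130655 = 1.65969 m
A = 0.25 * 1.65969^2 * tan(24.8270 deg)
A = 0.3186 m^2


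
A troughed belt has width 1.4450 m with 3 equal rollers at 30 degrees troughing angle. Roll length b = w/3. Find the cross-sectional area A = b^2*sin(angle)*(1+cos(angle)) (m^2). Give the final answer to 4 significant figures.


b = 1.4450/3 = 0.481667 m
A = 0.481667^2 * sin(30 deg) * (1 + cos(30 deg))
A = 0.2165 m^2


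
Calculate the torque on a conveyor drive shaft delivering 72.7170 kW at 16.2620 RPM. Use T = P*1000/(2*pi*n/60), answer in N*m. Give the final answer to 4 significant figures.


omega = 2*pi*16.2620/60 = 1.70295 rad/s
T = 72.7170*1000 / 1.70295
T = 42700 N*m


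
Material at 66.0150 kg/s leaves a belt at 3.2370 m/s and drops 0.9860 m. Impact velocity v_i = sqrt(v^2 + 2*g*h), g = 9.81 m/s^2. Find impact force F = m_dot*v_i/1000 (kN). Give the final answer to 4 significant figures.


v_i = sqrt(3.2370^2 + 2*9.81*0.9860) = 5.46109 m/s
F = 66.0150 * 5.46109 / 1000
F = 0.3605 kN


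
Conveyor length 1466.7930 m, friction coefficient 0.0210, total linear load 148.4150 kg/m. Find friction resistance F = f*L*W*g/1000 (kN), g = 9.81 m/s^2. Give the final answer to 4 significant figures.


F = 0.0210 * 1466.7930 * 148.4150 * 9.81 / 1000
F = 44.85 kN


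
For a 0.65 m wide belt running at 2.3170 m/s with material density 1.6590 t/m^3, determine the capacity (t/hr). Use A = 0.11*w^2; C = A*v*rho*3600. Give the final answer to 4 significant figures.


A = 0.11 * 0.65^2 = 0.046475 m^2
C = 0.046475 * 2.3170 * 1.6590 * 3600
C = 643.1 t/hr


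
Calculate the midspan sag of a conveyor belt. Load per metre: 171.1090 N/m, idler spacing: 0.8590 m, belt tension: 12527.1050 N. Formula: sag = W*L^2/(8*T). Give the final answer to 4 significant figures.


sag = 171.1090 * 0.8590^2 / (8 * 12527.1050)
sag = 0.001260 m


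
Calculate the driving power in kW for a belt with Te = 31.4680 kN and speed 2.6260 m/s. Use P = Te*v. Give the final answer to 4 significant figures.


P = Te * v = 31.4680 * 2.6260
P = 82.63 kW


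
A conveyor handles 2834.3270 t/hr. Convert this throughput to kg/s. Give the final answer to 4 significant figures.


m_dot = 2834.3270 * 1000 / 3600
m_dot = 787.3 kg/s


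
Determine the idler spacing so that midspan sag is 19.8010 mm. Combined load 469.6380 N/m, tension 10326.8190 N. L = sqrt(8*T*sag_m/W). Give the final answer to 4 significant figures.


sag = 19.8010/1000 = 0.019801 m
L = sqrt(8 * 10326.8190 * 0.019801 / 469.6380)
L = 1.866 m


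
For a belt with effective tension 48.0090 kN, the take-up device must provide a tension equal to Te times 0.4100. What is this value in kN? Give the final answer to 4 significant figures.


T_tu = 48.0090 * 0.4100
T_tu = 19.68 kN


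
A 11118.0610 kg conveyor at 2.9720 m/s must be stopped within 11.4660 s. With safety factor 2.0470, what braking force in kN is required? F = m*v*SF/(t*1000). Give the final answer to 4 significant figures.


F = 11118.0610 * 2.9720 / 11.4660 * 2.0470 / 1000
F = 5.899 kN


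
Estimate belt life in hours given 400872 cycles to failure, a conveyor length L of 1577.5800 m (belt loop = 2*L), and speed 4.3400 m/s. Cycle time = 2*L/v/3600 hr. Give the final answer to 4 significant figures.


cycle_time = 2 * 1577.5800 / 4.3400 / 3600 = 0.201943 hr
life = 400872 * 0.201943 = 80950 hours


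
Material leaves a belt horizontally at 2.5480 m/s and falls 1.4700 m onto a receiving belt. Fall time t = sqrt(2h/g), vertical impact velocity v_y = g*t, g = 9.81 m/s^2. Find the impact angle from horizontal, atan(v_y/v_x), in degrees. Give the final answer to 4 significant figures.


t = sqrt(2*1.4700/9.81) = 0.547443 s
v_y = 9.81 * 0.547443 = 5.37042 m/s
angle = atan(5.37042 / 2.5480) = 64.62 deg


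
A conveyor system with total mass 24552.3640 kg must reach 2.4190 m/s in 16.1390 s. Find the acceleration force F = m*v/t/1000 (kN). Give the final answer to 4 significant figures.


F = 24552.3640 * 2.4190 / 16.1390 / 1000
F = 3.680 kN


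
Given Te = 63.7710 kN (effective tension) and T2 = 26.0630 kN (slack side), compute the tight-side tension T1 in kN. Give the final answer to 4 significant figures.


T1 = Te + T2 = 63.7710 + 26.0630
T1 = 89.83 kN


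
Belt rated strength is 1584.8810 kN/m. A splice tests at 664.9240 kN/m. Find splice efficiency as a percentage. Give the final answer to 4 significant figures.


Eff = 664.9240 / 1584.8810 * 100
Eff = 41.95 %


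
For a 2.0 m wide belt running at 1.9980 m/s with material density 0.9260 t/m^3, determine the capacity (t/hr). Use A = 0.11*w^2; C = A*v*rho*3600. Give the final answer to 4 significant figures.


A = 0.11 * 2.0^2 = 0.44 m^2
C = 0.44 * 1.9980 * 0.9260 * 3600
C = 2931 t/hr


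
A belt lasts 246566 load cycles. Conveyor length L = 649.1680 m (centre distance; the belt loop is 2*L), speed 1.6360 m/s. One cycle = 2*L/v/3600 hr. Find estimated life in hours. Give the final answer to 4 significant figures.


cycle_time = 2 * 649.1680 / 1.6360 / 3600 = 0.220446 hr
life = 246566 * 0.220446 = 54350 hours


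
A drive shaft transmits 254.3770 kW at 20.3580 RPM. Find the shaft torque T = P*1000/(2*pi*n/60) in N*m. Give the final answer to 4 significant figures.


omega = 2*pi*20.3580/60 = 2.13188 rad/s
T = 254.3770*1000 / 2.13188
T = 119300 N*m


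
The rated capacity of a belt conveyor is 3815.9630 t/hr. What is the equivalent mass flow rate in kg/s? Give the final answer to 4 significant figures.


m_dot = 3815.9630 * 1000 / 3600
m_dot = 1060 kg/s


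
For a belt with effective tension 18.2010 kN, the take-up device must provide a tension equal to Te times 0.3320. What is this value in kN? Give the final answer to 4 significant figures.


T_tu = 18.2010 * 0.3320
T_tu = 6.043 kN


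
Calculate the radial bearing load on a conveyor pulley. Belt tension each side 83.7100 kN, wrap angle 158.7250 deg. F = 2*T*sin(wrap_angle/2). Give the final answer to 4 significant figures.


F = 2 * 83.7100 * sin(158.7250/2 deg)
F = 164.5 kN


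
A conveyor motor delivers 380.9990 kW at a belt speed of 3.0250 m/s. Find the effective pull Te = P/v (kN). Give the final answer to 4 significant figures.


Te = P / v = 380.9990 / 3.0250
Te = 126.0 kN


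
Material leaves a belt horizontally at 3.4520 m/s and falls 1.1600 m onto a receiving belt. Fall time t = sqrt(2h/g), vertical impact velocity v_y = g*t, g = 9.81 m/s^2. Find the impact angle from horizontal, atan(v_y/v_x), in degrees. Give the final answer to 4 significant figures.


t = sqrt(2*1.1600/9.81) = 0.486306 s
v_y = 9.81 * 0.486306 = 4.77066 m/s
angle = atan(4.77066 / 3.4520) = 54.11 deg


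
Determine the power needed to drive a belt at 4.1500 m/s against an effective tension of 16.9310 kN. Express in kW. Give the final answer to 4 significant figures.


P = Te * v = 16.9310 * 4.1500
P = 70.26 kW


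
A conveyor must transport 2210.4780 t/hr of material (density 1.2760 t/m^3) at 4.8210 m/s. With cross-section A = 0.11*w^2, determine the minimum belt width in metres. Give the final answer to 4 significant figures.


A_req = 2210.4780 / (4.8210 * 1.2760 * 3600) = 0.099815 m^2
w = sqrt(0.099815 / 0.11)
w = 0.9526 m


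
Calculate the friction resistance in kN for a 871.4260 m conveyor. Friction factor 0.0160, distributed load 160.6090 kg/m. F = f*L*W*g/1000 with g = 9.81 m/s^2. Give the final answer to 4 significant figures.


F = 0.0160 * 871.4260 * 160.6090 * 9.81 / 1000
F = 21.97 kN


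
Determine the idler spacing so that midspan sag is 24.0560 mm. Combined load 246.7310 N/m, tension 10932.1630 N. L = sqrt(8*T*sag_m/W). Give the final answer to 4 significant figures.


sag = 24.0560/1000 = 0.024056 m
L = sqrt(8 * 10932.1630 * 0.024056 / 246.7310)
L = 2.920 m


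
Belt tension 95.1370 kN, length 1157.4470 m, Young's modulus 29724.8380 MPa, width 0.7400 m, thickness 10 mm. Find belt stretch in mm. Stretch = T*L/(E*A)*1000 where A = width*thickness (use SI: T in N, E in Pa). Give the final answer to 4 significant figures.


A = 0.7400 * 0.01 = 0.00740 m^2
Stretch = 95.1370*1000 * 1157.4470 / (29724.8380e6 * 0.00740) * 1000
Stretch = 500.6 mm


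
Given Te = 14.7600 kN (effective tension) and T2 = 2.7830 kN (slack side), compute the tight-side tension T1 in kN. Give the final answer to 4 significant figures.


T1 = Te + T2 = 14.7600 + 2.7830
T1 = 17.54 kN


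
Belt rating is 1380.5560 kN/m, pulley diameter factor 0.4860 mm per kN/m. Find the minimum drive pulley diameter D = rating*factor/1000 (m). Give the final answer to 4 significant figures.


D = 1380.5560 * 0.4860 / 1000
D = 0.6710 m


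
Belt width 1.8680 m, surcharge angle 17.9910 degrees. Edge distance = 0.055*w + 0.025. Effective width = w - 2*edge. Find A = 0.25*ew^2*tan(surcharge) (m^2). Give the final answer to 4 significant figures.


edge = 0.055*1.8680 + 0.025 = 0.12774 m
ew = 1.8680 - 2*0.12774 = 1.61252 m
A = 0.25 * 1.61252^2 * tan(17.9910 deg)
A = 0.2111 m^2


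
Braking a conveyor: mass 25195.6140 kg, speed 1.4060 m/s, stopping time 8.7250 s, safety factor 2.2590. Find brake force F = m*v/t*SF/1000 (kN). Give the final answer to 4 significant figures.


F = 25195.6140 * 1.4060 / 8.7250 * 2.2590 / 1000
F = 9.172 kN


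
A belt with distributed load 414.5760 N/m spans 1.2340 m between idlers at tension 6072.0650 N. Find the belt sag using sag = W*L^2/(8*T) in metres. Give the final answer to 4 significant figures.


sag = 414.5760 * 1.2340^2 / (8 * 6072.0650)
sag = 0.01300 m


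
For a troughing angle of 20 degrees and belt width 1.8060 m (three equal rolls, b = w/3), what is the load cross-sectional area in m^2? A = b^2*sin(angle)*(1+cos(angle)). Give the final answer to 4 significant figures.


b = 1.8060/3 = 0.602 m
A = 0.602^2 * sin(20 deg) * (1 + cos(20 deg))
A = 0.2404 m^2


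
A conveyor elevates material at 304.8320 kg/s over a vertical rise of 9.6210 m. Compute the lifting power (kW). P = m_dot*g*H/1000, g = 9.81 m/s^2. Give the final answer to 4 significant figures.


P = 304.8320 * 9.81 * 9.6210 / 1000
P = 28.77 kW


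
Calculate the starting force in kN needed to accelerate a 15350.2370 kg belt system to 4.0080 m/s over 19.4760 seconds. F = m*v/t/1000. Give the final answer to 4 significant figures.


F = 15350.2370 * 4.0080 / 19.4760 / 1000
F = 3.159 kN


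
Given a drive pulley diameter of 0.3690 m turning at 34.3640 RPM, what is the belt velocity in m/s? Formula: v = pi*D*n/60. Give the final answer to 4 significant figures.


v = pi * 0.3690 * 34.3640 / 60
v = 0.6639 m/s


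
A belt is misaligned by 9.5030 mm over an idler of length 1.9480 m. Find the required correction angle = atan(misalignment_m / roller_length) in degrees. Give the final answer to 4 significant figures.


misalign_m = 9.5030 / 1000 = 0.009503 m
angle = atan(0.009503 / 1.9480)
angle = 0.2795 deg


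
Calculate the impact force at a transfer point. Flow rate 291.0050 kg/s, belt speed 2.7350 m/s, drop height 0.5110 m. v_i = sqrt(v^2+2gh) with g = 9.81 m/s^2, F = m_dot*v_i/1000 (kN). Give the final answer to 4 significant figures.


v_i = sqrt(2.7350^2 + 2*9.81*0.5110) = 4.18402 m/s
F = 291.0050 * 4.18402 / 1000
F = 1.218 kN


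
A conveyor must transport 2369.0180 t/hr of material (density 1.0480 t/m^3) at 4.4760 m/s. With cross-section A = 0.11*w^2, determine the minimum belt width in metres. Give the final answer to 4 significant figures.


A_req = 2369.0180 / (4.4760 * 1.0480 * 3600) = 0.140286 m^2
w = sqrt(0.140286 / 0.11)
w = 1.129 m


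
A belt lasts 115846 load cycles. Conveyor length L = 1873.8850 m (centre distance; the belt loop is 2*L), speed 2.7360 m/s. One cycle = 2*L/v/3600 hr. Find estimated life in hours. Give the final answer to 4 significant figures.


cycle_time = 2 * 1873.8850 / 2.7360 / 3600 = 0.3805 hr
life = 115846 * 0.3805 = 44080 hours


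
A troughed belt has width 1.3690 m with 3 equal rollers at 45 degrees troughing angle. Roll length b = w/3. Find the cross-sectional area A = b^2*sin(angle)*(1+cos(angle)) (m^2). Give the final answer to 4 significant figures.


b = 1.3690/3 = 0.456333 m
A = 0.456333^2 * sin(45 deg) * (1 + cos(45 deg))
A = 0.2514 m^2


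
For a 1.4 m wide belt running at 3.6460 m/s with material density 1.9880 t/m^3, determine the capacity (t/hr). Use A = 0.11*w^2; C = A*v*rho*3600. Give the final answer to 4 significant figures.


A = 0.11 * 1.4^2 = 0.2156 m^2
C = 0.2156 * 3.6460 * 1.9880 * 3600
C = 5626 t/hr


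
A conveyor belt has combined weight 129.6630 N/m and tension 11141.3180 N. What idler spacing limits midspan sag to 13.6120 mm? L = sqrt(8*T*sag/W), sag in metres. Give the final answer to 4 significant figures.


sag = 13.6120/1000 = 0.013612 m
L = sqrt(8 * 11141.3180 * 0.013612 / 129.6630)
L = 3.059 m


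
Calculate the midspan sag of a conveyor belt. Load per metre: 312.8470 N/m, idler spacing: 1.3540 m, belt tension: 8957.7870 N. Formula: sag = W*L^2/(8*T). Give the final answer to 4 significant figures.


sag = 312.8470 * 1.3540^2 / (8 * 8957.7870)
sag = 0.008003 m


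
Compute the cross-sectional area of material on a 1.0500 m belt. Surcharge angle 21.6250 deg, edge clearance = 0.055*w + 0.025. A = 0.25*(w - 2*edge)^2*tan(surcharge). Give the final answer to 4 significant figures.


edge = 0.055*1.0500 + 0.025 = 0.08275 m
ew = 1.0500 - 2*0.08275 = 0.8845 m
A = 0.25 * 0.8845^2 * tan(21.6250 deg)
A = 0.07754 m^2


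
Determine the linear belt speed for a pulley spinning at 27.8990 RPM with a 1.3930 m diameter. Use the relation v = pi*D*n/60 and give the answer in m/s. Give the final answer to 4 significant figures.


v = pi * 1.3930 * 27.8990 / 60
v = 2.035 m/s


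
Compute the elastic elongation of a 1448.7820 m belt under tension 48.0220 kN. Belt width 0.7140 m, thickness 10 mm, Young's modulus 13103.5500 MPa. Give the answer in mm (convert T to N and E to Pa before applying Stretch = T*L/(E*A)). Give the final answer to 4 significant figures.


A = 0.7140 * 0.01 = 0.00714 m^2
Stretch = 48.0220*1000 * 1448.7820 / (13103.5500e6 * 0.00714) * 1000
Stretch = 743.6 mm


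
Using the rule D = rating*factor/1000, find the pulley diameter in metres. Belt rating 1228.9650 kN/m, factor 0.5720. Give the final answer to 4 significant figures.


D = 1228.9650 * 0.5720 / 1000
D = 0.7030 m


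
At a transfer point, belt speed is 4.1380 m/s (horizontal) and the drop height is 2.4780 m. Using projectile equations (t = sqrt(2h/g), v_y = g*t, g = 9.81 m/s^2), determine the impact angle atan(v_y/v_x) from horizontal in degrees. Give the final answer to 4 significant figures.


t = sqrt(2*2.4780/9.81) = 0.710773 s
v_y = 9.81 * 0.710773 = 6.97268 m/s
angle = atan(6.97268 / 4.1380) = 59.31 deg


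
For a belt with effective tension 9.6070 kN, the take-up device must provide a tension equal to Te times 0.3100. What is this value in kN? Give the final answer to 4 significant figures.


T_tu = 9.6070 * 0.3100
T_tu = 2.978 kN


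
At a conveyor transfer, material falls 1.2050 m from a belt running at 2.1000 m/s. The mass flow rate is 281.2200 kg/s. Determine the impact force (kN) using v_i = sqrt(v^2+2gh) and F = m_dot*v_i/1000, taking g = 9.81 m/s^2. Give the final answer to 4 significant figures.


v_i = sqrt(2.1000^2 + 2*9.81*1.2050) = 5.29642 m/s
F = 281.2200 * 5.29642 / 1000
F = 1.489 kN


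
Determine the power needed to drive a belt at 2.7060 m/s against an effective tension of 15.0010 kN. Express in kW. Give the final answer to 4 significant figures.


P = Te * v = 15.0010 * 2.7060
P = 40.59 kW


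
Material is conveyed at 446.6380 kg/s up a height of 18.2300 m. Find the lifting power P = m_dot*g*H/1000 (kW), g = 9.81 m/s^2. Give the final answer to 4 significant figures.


P = 446.6380 * 9.81 * 18.2300 / 1000
P = 79.88 kW


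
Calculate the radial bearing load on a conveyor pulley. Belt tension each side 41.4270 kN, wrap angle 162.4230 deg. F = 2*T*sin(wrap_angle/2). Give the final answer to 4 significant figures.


F = 2 * 41.4270 * sin(162.4230/2 deg)
F = 81.88 kN


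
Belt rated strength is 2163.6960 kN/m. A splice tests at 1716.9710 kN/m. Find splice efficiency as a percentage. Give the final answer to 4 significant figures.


Eff = 1716.9710 / 2163.6960 * 100
Eff = 79.35 %


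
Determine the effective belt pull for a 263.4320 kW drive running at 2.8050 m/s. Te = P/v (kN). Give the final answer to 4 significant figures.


Te = P / v = 263.4320 / 2.8050
Te = 93.92 kN


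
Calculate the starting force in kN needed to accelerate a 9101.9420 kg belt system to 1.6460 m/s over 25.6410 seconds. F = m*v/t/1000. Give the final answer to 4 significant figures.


F = 9101.9420 * 1.6460 / 25.6410 / 1000
F = 0.5843 kN


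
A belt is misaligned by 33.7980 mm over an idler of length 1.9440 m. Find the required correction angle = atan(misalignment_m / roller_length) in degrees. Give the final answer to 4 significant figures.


misalign_m = 33.7980 / 1000 = 0.033798 m
angle = atan(0.033798 / 1.9440)
angle = 0.9960 deg


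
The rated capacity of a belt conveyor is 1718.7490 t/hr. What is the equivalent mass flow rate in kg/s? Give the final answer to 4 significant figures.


m_dot = 1718.7490 * 1000 / 3600
m_dot = 477.4 kg/s


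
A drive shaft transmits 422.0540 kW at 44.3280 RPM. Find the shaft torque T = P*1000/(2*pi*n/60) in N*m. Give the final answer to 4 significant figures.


omega = 2*pi*44.3280/60 = 4.64202 rad/s
T = 422.0540*1000 / 4.64202
T = 90920 N*m


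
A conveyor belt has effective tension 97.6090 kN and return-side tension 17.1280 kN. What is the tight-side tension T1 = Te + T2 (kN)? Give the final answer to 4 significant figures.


T1 = Te + T2 = 97.6090 + 17.1280
T1 = 114.7 kN


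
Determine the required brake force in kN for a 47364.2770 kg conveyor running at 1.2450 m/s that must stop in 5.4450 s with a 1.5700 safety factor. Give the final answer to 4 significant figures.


F = 47364.2770 * 1.2450 / 5.4450 * 1.5700 / 1000
F = 17.00 kN


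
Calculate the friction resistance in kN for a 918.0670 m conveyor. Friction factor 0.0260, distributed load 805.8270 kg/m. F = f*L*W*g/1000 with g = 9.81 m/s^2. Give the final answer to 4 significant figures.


F = 0.0260 * 918.0670 * 805.8270 * 9.81 / 1000
F = 188.7 kN
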